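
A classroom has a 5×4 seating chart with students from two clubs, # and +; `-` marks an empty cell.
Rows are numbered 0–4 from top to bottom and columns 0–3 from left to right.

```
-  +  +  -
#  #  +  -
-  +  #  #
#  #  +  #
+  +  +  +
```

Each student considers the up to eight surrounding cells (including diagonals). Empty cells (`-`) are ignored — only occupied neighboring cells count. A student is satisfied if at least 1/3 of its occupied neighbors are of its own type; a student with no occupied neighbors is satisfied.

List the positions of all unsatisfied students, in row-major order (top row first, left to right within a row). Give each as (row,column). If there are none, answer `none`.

Row 0: (0,1)+ 2/4 ✓ · (0,2)+ 2/3 ✓
Row 1: (1,0)# 1/3 ✓ · (1,1)# 2/6 ✓ · (1,2)+ 3/6 ✓
Row 2: (2,1)+ 2/7 ✗ · (2,2)# 4/7 ✓ · (2,3)# 2/4 ✓
Row 3: (3,0)# 1/4 ✗ · (3,1)# 2/7 ✗ · (3,2)+ 4/8 ✓ · (3,3)# 2/5 ✓
Row 4: (4,0)+ 1/3 ✓ · (4,1)+ 3/5 ✓ · (4,2)+ 3/5 ✓ · (4,3)+ 2/3 ✓

(2,1), (3,0), (3,1)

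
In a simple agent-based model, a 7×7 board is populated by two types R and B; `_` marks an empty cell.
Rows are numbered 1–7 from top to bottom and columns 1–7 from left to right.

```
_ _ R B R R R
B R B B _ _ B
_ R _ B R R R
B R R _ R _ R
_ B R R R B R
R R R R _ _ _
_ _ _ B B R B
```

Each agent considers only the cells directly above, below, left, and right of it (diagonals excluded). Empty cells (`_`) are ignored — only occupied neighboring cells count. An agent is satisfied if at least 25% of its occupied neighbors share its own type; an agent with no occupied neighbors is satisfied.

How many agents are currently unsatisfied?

8

(1,3)R 0/2 not
(1,4)B 1/3 satisfied
(1,5)R 1/2 satisfied
(1,6)R 2/2 satisfied
(1,7)R 1/2 satisfied
(2,1)B 0/1 not
(2,2)R 1/3 satisfied
(2,3)B 1/3 satisfied
(2,4)B 3/3 satisfied
(2,7)B 0/2 not
(3,2)R 2/2 satisfied
(3,4)B 1/2 satisfied
(3,5)R 2/3 satisfied
(3,6)R 2/2 satisfied
(3,7)R 2/3 satisfied
(4,1)B 0/1 not
(4,2)R 2/4 satisfied
(4,3)R 2/2 satisfied
(4,5)R 2/2 satisfied
(4,7)R 2/2 satisfied
(5,2)B 0/3 not
(5,3)R 3/4 satisfied
(5,4)R 3/3 satisfied
(5,5)R 2/3 satisfied
(5,6)B 0/2 not
(5,7)R 1/2 satisfied
(6,1)R 1/1 satisfied
(6,2)R 2/3 satisfied
(6,3)R 3/3 satisfied
(6,4)R 2/3 satisfied
(7,4)B 1/2 satisfied
(7,5)B 1/2 satisfied
(7,6)R 0/2 not
(7,7)B 0/1 not
Unsatisfied: (1,3), (2,1), (2,7), (4,1), (5,2), (5,6), (7,6), (7,7) — 8 in total.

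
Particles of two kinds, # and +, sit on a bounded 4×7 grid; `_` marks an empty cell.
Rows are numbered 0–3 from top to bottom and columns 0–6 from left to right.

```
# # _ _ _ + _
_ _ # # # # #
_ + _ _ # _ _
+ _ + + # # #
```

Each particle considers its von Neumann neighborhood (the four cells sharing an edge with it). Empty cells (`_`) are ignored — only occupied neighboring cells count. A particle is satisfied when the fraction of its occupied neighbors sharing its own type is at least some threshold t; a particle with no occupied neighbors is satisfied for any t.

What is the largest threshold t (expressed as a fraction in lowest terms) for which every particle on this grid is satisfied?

0/1

Row 0: (0,0)# 1/1 · (0,1)# 1/1 · (0,5)+ 0/1
Row 1: (1,2)# 1/1 · (1,3)# 2/2 · (1,4)# 3/3 · (1,5)# 2/3 · (1,6)# 1/1
Row 2: (2,1)+ — no occupied neighbors · (2,4)# 2/2
Row 3: (3,0)+ — no occupied neighbors · (3,2)+ 1/1 · (3,3)+ 1/2 · (3,4)# 2/3 · (3,5)# 2/2 · (3,6)# 1/1
The smallest same-type fraction is 0/1 at (0,5), which reduces to 0/1. Any threshold above that leaves this particle unsatisfied.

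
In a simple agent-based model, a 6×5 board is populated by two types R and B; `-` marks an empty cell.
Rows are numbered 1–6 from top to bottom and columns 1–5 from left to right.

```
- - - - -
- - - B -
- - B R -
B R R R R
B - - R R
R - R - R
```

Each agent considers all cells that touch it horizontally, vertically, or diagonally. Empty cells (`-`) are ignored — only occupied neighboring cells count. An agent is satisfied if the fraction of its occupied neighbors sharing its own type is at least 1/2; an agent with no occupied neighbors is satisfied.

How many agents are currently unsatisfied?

(2,4)B 1/2 ok
(3,3)B 1/5 unhappy
(3,4)R 3/5 ok
(4,1)B 1/2 ok
(4,2)R 1/4 unhappy
(4,3)R 4/5 ok
(4,4)R 5/6 ok
(4,5)R 4/4 ok
(5,1)B 1/3 unhappy
(5,4)R 6/6 ok
(5,5)R 4/4 ok
(6,1)R 0/1 unhappy
(6,3)R 1/1 ok
(6,5)R 2/2 ok
Unsatisfied: (3,3), (4,2), (5,1), (6,1) — 4 in total.

4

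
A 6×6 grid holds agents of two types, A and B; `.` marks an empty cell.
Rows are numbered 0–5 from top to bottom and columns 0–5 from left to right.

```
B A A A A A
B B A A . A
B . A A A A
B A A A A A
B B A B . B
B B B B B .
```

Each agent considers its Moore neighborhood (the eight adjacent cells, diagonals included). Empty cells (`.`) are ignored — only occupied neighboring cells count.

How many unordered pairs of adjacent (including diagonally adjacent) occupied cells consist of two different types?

Scan each occupied cell's neighbors to the right and below (and the two forward diagonals) so each pair is counted once.
From row 0: 4 unlike of 18 pairs (running 4/18).
From row 1: 2 unlike of 13 pairs (running 6/31).
From row 2: 1 unlike of 16 pairs (running 7/47).
From row 3: 9 unlike of 18 pairs (running 16/65).
From row 4: 5 unlike of 15 pairs (running 21/80).
From row 5: 0 unlike of 4 pairs (running 21/84).
Total adjacent occupied pairs: 84; unlike-type pairs: 21.

21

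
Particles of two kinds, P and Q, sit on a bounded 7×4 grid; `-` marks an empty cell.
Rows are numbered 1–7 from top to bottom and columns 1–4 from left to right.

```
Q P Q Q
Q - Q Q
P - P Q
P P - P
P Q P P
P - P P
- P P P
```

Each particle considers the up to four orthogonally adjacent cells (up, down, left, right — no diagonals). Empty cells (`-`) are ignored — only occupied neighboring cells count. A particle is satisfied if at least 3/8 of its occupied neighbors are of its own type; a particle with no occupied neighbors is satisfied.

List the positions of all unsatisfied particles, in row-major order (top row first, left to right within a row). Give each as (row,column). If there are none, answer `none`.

(1,2), (3,3), (3,4), (5,2)

Row 1: (1,1)Q 1/2 ✓ · (1,2)P 0/2 ✗ · (1,3)Q 2/3 ✓ · (1,4)Q 2/2 ✓
Row 2: (2,1)Q 1/2 ✓ · (2,3)Q 2/3 ✓ · (2,4)Q 3/3 ✓
Row 3: (3,1)P 1/2 ✓ · (3,3)P 0/2 ✗ · (3,4)Q 1/3 ✗
Row 4: (4,1)P 3/3 ✓ · (4,2)P 1/2 ✓ · (4,4)P 1/2 ✓
Row 5: (5,1)P 2/3 ✓ · (5,2)Q 0/3 ✗ · (5,3)P 2/3 ✓ · (5,4)P 3/3 ✓
Row 6: (6,1)P 1/1 ✓ · (6,3)P 3/3 ✓ · (6,4)P 3/3 ✓
Row 7: (7,2)P 1/1 ✓ · (7,3)P 3/3 ✓ · (7,4)P 2/2 ✓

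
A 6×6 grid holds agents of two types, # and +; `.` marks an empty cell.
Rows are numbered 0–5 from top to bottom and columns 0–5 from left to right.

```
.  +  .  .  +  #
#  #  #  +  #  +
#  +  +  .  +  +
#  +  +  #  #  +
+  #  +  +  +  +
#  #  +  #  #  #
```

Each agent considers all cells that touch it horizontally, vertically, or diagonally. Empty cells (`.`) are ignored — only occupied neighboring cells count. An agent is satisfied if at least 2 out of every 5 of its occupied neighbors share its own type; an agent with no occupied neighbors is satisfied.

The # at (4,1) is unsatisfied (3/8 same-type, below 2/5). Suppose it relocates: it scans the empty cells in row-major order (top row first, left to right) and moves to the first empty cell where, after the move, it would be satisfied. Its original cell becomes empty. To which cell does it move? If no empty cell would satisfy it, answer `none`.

(0,0)

Vacating (4,1). Empty cells in order:
  (0,0): 2/3 same-type → satisfied — stop here.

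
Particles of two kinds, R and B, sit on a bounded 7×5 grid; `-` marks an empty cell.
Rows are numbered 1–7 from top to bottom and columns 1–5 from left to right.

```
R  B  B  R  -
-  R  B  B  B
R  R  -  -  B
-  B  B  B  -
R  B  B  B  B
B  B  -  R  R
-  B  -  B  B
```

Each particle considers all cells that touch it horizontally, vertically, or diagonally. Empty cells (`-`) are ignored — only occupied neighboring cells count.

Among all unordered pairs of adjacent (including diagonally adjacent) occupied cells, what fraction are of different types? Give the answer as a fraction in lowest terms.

25/59

Scan each occupied cell's neighbors to the right and below (and the two forward diagonals) so each pair is counted once.
Row 1: R(1,1)–B(1,2)≠ R(1,1)–R(2,2)= B(1,2)–B(1,3)= B(1,2)–R(2,2)≠ B(1,2)–B(2,3)= B(1,3)–R(1,4)≠ B(1,3)–B(2,3)= B(1,3)–B(2,4)= B(1,3)–R(2,2)≠ R(1,4)–B(2,4)≠ R(1,4)–B(2,5)≠ R(1,4)–B(2,3)≠  → 7/12 unlike.
Row 2: R(2,2)–B(2,3)≠ R(2,2)–R(3,2)= R(2,2)–R(3,1)= B(2,3)–B(2,4)= B(2,3)–R(3,2)≠ B(2,4)–B(2,5)= B(2,4)–B(3,5)= B(2,5)–B(3,5)=  → 2/8 unlike.
Row 3: R(3,1)–R(3,2)= R(3,1)–B(4,2)≠ R(3,2)–B(4,2)≠ R(3,2)–B(4,3)≠ B(3,5)–B(4,4)=  → 3/5 unlike.
Row 4: B(4,2)–B(4,3)= B(4,2)–B(5,2)= B(4,2)–B(5,3)= B(4,2)–R(5,1)≠ B(4,3)–B(4,4)= B(4,3)–B(5,3)= B(4,3)–B(5,4)= B(4,3)–B(5,2)= B(4,4)–B(5,4)= B(4,4)–B(5,5)= B(4,4)–B(5,3)=  → 1/11 unlike.
Row 5: R(5,1)–B(5,2)≠ R(5,1)–B(6,1)≠ R(5,1)–B(6,2)≠ B(5,2)–B(5,3)= B(5,2)–B(6,2)= B(5,2)–B(6,1)= B(5,3)–B(5,4)= B(5,3)–R(6,4)≠ B(5,3)–B(6,2)= B(5,4)–B(5,5)= B(5,4)–R(6,4)≠ B(5,4)–R(6,5)≠ B(5,5)–R(6,5)≠ B(5,5)–R(6,4)≠  → 8/14 unlike.
Row 6: B(6,1)–B(6,2)= B(6,1)–B(7,2)= B(6,2)–B(7,2)= R(6,4)–R(6,5)= R(6,4)–B(7,4)≠ R(6,4)–B(7,5)≠ R(6,5)–B(7,5)≠ R(6,5)–B(7,4)≠  → 4/8 unlike.
Row 7: B(7,4)–B(7,5)=  → 0/1 unlike.
Total adjacent occupied pairs: 59; unlike-type pairs: 25.
25/59 is already in lowest terms.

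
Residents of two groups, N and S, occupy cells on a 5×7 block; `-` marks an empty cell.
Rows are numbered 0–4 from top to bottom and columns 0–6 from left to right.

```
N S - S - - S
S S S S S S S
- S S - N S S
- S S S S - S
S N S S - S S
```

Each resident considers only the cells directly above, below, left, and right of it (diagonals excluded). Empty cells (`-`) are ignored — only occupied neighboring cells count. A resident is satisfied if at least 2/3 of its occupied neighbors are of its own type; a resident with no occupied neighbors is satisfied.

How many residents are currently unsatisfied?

7

Row 0: (0,0)N 0/2 unhappy · (0,1)S 1/2 unhappy · (0,3)S 1/1 ok · (0,6)S 1/1 ok
Row 1: (1,0)S 1/2 unhappy · (1,1)S 4/4 ok · (1,2)S 3/3 ok · (1,3)S 3/3 ok · (1,4)S 2/3 ok · (1,5)S 3/3 ok · (1,6)S 3/3 ok
Row 2: (2,1)S 3/3 ok · (2,2)S 3/3 ok · (2,4)N 0/3 unhappy · (2,5)S 2/3 ok · (2,6)S 3/3 ok
Row 3: (3,1)S 2/3 ok · (3,2)S 4/4 ok · (3,3)S 3/3 ok · (3,4)S 1/2 unhappy · (3,6)S 2/2 ok
Row 4: (4,0)S 0/1 unhappy · (4,1)N 0/3 unhappy · (4,2)S 2/3 ok · (4,3)S 2/2 ok · (4,5)S 1/1 ok · (4,6)S 2/2 ok
Unsatisfied: (0,0), (0,1), (1,0), (2,4), (3,4), (4,0), (4,1) — 7 in total.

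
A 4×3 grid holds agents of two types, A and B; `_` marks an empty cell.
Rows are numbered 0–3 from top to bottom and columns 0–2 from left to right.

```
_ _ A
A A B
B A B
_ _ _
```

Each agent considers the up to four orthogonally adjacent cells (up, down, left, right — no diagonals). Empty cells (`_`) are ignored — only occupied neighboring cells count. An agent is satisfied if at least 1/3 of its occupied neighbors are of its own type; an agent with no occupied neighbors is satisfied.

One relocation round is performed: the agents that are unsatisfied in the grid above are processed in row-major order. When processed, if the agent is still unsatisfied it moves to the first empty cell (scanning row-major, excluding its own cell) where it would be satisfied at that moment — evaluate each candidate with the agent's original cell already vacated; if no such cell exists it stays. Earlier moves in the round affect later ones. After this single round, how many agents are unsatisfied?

Initially unsatisfied (in order): (0,2), (2,0).
  (0,2) → (0,0).
  (2,0) → (0,2).
Resulting grid:
A _ B
A A B
_ A B
_ _ _
All satisfied now.

0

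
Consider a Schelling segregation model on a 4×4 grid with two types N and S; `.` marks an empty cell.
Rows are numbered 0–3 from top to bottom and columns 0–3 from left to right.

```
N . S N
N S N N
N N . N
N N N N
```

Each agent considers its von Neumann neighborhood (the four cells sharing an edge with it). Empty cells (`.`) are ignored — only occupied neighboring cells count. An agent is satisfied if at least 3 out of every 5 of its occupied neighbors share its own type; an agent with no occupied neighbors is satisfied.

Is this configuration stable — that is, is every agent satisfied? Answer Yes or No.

Row 0: (0,0)N 1/1 satisfied · (0,2)S 0/2 not · (0,3)N 1/2 not
Row 1: (1,0)N 2/3 satisfied · (1,1)S 0/3 not · (1,2)N 1/3 not · (1,3)N 3/3 satisfied
Row 2: (2,0)N 3/3 satisfied · (2,1)N 2/3 satisfied · (2,3)N 2/2 satisfied
Row 3: (3,0)N 2/2 satisfied · (3,1)N 3/3 satisfied · (3,2)N 2/2 satisfied · (3,3)N 2/2 satisfied
For instance (0,2) has only 0/2 same-type neighbors, below 3/5.

No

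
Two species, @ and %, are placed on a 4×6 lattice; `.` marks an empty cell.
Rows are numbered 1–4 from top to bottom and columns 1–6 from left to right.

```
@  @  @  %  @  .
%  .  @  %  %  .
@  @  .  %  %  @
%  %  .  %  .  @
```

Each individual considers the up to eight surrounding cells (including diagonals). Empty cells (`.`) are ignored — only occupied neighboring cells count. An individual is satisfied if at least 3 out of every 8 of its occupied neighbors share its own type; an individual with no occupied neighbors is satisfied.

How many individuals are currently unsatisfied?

(1,1)@ 1/2 satisfied
(1,2)@ 3/4 satisfied
(1,3)@ 2/4 satisfied
(1,4)% 2/5 satisfied
(1,5)@ 0/3 not
(2,1)% 0/4 not
(2,3)@ 3/6 satisfied
(2,4)% 4/7 satisfied
(2,5)% 4/6 satisfied
(3,1)@ 1/4 not
(3,2)@ 2/5 satisfied
(3,4)% 4/5 satisfied
(3,5)% 4/6 satisfied
(3,6)@ 1/3 not
(4,1)% 1/3 not
(4,2)% 1/3 not
(4,4)% 2/2 satisfied
(4,6)@ 1/2 satisfied
Unsatisfied: (1,5), (2,1), (3,1), (3,6), (4,1), (4,2) — 6 in total.

6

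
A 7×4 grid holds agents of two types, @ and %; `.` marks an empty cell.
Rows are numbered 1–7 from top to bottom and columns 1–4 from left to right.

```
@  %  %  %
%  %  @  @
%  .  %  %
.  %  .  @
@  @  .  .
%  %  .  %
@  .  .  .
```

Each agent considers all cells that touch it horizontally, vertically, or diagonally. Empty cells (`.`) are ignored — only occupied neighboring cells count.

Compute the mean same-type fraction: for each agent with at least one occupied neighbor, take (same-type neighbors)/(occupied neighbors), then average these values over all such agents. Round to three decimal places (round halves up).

0.366

(1,1)@ 0/3
(1,2)% 3/5
(1,3)% 3/5
(1,4)% 1/3
(2,1)% 3/4
(2,2)% 5/7
(2,3)@ 1/7
(2,4)@ 1/5
(3,1)% 3/3
(3,3)% 3/6
(3,4)% 1/4
(4,2)% 2/4
(4,4)@ 0/2
(5,1)@ 1/4
(5,2)@ 1/4
(6,1)% 1/4
(6,2)% 1/4
(6,4)% — no occupied neighbors
(7,1)@ 0/2
Sum over 18 agents: 0/3 + 3/5 + 3/5 + 1/3 + 3/4 + 5/7 + 1/7 + 1/5 + 3/3 + 3/6 + 1/4 + 2/4 + 0/2 + 1/4 + 1/4 + 1/4 + 1/4 + 0/2 = 692/105; mean = 692/105 ÷ 18 = 346/945 = 0.366137… → 0.366.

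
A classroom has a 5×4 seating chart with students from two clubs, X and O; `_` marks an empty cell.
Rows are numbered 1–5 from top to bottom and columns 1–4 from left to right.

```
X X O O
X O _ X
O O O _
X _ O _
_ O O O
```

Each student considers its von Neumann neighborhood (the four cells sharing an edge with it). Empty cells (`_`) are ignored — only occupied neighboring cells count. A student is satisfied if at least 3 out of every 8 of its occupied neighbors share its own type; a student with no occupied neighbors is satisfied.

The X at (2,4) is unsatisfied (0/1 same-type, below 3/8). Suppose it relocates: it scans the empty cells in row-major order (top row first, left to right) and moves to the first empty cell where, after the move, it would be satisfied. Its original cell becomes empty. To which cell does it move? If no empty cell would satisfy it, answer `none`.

(5,1)

Vacating (2,4). Empty cells in order:
  (2,3): 0/3 same-type → still unsatisfied.
  (3,4): 0/1 same-type → still unsatisfied.
  (4,2): 1/4 same-type → still unsatisfied.
  (4,4): 0/2 same-type → still unsatisfied.
  (5,1): 1/2 same-type → satisfied — stop here.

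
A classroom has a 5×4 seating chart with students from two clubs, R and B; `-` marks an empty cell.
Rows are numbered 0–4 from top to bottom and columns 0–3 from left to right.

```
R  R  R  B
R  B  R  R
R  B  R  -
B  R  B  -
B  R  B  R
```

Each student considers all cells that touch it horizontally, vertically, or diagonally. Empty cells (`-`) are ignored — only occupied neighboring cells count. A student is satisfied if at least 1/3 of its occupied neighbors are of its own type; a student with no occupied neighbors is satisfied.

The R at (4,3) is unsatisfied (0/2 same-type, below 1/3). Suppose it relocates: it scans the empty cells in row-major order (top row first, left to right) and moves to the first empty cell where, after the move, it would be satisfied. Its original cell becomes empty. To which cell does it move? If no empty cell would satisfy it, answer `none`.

Vacating (4,3). Empty cells in order:
  (2,3): 3/4 same-type → satisfied — stop here.

(2,3)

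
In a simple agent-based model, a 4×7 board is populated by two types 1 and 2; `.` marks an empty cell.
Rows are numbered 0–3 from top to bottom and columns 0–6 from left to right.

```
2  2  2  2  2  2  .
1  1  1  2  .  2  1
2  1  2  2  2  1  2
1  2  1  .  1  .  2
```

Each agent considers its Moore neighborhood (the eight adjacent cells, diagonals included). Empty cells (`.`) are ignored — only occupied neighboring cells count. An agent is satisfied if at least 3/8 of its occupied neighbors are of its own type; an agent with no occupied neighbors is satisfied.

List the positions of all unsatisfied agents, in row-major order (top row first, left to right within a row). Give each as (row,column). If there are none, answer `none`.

(0,0)2 1/3 not
(0,1)2 2/5 satisfied
(0,2)2 3/5 satisfied
(0,3)2 3/4 satisfied
(0,4)2 4/4 satisfied
(0,5)2 2/3 satisfied
(1,0)1 2/5 satisfied
(1,1)1 3/8 satisfied
(1,2)1 2/8 not
(1,3)2 6/7 satisfied
(1,5)2 4/6 satisfied
(1,6)1 1/4 not
(2,0)2 1/5 not
(2,1)1 5/8 satisfied
(2,2)2 3/7 satisfied
(2,3)2 3/6 satisfied
(2,4)2 3/5 satisfied
(2,5)1 2/6 not
(2,6)2 2/4 satisfied
(3,0)1 1/3 not
(3,1)2 2/5 satisfied
(3,2)1 1/4 not
(3,4)1 1/3 not
(3,6)2 1/2 satisfied

(0,0), (1,2), (1,6), (2,0), (2,5), (3,0), (3,2), (3,4)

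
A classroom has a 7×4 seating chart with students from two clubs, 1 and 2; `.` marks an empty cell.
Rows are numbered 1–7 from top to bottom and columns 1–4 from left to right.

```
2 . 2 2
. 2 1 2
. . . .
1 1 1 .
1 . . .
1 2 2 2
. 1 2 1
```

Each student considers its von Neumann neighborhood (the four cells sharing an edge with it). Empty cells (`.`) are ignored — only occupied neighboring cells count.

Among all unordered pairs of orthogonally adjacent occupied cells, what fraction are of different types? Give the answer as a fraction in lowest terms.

8/17

Scan each occupied cell's neighbors to the right and below so each pair is counted once.
From row 1: 1 unlike of 3 pairs (running 1/3).
From row 2: 2 unlike of 2 pairs (running 3/5).
From row 4: 0 unlike of 3 pairs (running 3/8).
From row 5: 0 unlike of 1 pairs (running 3/9).
From row 6: 3 unlike of 6 pairs (running 6/15).
From row 7: 2 unlike of 2 pairs (running 8/17).
Total adjacent occupied pairs: 17; unlike-type pairs: 8.
8/17 is already in lowest terms.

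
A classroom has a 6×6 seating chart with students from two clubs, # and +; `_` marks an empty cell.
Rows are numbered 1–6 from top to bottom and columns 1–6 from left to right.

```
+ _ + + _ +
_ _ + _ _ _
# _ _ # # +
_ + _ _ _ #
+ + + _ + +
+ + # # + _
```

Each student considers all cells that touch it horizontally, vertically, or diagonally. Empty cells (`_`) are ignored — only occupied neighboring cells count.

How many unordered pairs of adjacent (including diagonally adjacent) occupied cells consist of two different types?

Scan each occupied cell's neighbors to the right and below (and the two forward diagonals) so each pair is counted once.
From row 1: 0 unlike of 3 pairs (running 0/3).
From row 2: 1 unlike of 1 pairs (running 1/4).
From row 3: 3 unlike of 5 pairs (running 4/9).
From row 4: 2 unlike of 5 pairs (running 6/14).
From row 5: 4 unlike of 14 pairs (running 10/28).
From row 6: 2 unlike of 4 pairs (running 12/32).
Total adjacent occupied pairs: 32; unlike-type pairs: 12.

12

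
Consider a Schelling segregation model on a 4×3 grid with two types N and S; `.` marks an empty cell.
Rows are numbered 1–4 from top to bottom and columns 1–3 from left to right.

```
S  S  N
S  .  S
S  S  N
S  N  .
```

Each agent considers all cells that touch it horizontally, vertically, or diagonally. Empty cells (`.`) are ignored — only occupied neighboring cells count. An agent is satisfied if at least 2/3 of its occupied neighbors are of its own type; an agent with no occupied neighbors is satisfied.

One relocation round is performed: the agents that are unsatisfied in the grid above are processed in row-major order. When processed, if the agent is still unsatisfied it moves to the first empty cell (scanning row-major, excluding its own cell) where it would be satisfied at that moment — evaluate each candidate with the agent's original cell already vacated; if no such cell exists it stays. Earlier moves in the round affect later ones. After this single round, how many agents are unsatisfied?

3

Initially unsatisfied (in order): (1,3), (2,3), (3,3), (4,2).
  (1,3) → (4,3).
  (2,3): now satisfied by earlier moves; stays.
  (3,3): no empty cell satisfies it; stays.
  (4,2): no empty cell satisfies it; stays.
Resulting grid:
S S .
S . S
S S N
S N N
Unsatisfied now: (3,2), (3,3), (4,2).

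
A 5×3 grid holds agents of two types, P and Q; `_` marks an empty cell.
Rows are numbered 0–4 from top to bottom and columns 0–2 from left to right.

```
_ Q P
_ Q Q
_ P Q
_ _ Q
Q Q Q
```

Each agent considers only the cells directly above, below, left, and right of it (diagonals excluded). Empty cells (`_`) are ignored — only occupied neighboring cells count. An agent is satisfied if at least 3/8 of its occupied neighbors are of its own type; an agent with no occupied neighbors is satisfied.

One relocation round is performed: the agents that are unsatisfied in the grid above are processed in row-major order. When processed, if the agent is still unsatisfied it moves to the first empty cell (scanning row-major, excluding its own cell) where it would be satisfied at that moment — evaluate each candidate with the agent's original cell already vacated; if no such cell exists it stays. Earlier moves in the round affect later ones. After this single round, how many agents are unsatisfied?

Initially unsatisfied (in order): (0,2), (2,1).
  (0,2) → (2,0).
  (2,1) → (1,0).
Resulting grid:
_ Q _
P Q Q
P _ Q
_ _ Q
Q Q Q
All satisfied now.

0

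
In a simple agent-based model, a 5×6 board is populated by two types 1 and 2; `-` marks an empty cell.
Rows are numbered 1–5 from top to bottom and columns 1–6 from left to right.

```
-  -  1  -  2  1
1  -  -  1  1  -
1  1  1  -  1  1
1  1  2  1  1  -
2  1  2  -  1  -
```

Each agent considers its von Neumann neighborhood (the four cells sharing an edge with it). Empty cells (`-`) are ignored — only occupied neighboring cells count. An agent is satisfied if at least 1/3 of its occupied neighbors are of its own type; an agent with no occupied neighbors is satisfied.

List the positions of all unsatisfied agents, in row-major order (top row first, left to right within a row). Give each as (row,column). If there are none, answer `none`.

(1,5), (1,6), (4,3), (5,1)

Row 1: (1,3)1 0/0 ok · (1,5)2 0/2 unhappy · (1,6)1 0/1 unhappy
Row 2: (2,1)1 1/1 ok · (2,4)1 1/1 ok · (2,5)1 2/3 ok
Row 3: (3,1)1 3/3 ok · (3,2)1 3/3 ok · (3,3)1 1/2 ok · (3,5)1 3/3 ok · (3,6)1 1/1 ok
Row 4: (4,1)1 2/3 ok · (4,2)1 3/4 ok · (4,3)2 1/4 unhappy · (4,4)1 1/2 ok · (4,5)1 3/3 ok
Row 5: (5,1)2 0/2 unhappy · (5,2)1 1/3 ok · (5,3)2 1/2 ok · (5,5)1 1/1 ok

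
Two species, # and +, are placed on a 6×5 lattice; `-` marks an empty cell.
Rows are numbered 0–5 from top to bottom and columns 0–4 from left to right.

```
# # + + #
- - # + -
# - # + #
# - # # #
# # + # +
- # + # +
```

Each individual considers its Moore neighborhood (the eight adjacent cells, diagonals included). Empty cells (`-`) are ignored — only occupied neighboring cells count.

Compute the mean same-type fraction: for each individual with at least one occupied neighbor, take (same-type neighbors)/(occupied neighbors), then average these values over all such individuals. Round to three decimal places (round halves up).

0.513

Row 0: (0,0)# 1/1 · (0,1)# 2/3 · (0,2)+ 2/4 · (0,3)+ 2/4 · (0,4)# 0/2
Row 1: (1,2)# 2/6 · (1,3)+ 3/7
Row 2: (2,0)# 1/1 · (2,2)# 3/5 · (2,3)+ 1/7 · (2,4)# 2/4
Row 3: (3,0)# 3/3 · (3,2)# 4/6 · (3,3)# 5/8 · (3,4)# 3/5
Row 4: (4,0)# 3/3 · (4,1)# 4/6 · (4,2)+ 1/7 · (4,3)# 4/8 · (4,4)+ 1/5
Row 5: (5,1)# 2/4 · (5,2)+ 1/5 · (5,3)# 1/5 · (5,4)+ 1/3
Sum over 24 individuals: 1/1 + 2/3 + 2/4 + 2/4 + 0/2 + 2/6 + 3/7 + 1/1 + 3/5 + 1/7 + 2/4 + 3/3 + 4/6 + 5/8 + 3/5 + 3/3 + 4/6 + 1/7 + 4/8 + 1/5 + 2/4 + 1/5 + 1/5 + 1/3 = 10337/840; mean = 10337/840 ÷ 24 = 10337/20160 = 0.512748… → 0.513.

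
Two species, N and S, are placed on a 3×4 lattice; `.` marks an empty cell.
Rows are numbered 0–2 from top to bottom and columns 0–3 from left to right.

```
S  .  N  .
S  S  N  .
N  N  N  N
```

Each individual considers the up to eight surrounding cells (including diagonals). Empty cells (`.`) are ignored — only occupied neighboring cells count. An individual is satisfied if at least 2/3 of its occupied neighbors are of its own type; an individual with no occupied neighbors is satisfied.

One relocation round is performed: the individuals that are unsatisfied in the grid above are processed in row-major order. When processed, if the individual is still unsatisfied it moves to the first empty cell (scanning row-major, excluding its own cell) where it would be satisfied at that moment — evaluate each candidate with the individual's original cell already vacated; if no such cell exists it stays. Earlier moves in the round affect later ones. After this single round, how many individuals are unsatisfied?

Initially unsatisfied (in order): (0,2), (1,0), (1,1), (2,0), (2,1).
  (0,2) → (0,3).
  (1,0) → (0,1).
  (1,1): no empty cell satisfies it; stays.
  (2,0) → (1,3).
  (2,1): now satisfied by earlier moves; stays.
Resulting grid:
S S . N
. S N N
. N N N
Unsatisfied now: (1,1).

1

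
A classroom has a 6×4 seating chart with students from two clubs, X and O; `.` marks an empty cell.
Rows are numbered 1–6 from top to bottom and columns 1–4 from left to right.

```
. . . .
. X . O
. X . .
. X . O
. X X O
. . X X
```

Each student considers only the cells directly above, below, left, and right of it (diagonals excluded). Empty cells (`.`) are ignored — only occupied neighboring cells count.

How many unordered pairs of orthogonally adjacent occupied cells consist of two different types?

2

Scan each occupied cell's neighbors to the right and below so each pair is counted once.
From row 2: 0 unlike of 1 pairs (running 0/1).
From row 3: 0 unlike of 1 pairs (running 0/2).
From row 4: 0 unlike of 2 pairs (running 0/4).
From row 5: 2 unlike of 4 pairs (running 2/8).
From row 6: 0 unlike of 1 pairs (running 2/9).
Total adjacent occupied pairs: 9; unlike-type pairs: 2.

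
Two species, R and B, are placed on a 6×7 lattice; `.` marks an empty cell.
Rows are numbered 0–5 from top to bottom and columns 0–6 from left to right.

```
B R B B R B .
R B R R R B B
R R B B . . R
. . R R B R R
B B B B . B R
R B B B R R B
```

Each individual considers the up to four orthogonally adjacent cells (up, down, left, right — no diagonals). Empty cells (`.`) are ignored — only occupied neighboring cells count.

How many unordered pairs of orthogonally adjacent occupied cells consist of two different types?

Scan each occupied cell's neighbors to the right and below so each pair is counted once.
Row 0: B(0,0)–R(0,1)≠ B(0,0)–R(1,0)≠ R(0,1)–B(0,2)≠ R(0,1)–B(1,1)≠ B(0,2)–B(0,3)= B(0,2)–R(1,2)≠ B(0,3)–R(0,4)≠ B(0,3)–R(1,3)≠ R(0,4)–B(0,5)≠ R(0,4)–R(1,4)= B(0,5)–B(1,5)=  → 8/11 unlike.
Row 1: R(1,0)–B(1,1)≠ R(1,0)–R(2,0)= B(1,1)–R(1,2)≠ B(1,1)–R(2,1)≠ R(1,2)–R(1,3)= R(1,2)–B(2,2)≠ R(1,3)–R(1,4)= R(1,3)–B(2,3)≠ R(1,4)–B(1,5)≠ B(1,5)–B(1,6)= B(1,6)–R(2,6)≠  → 7/11 unlike.
Row 2: R(2,0)–R(2,1)= R(2,1)–B(2,2)≠ B(2,2)–B(2,3)= B(2,2)–R(3,2)≠ B(2,3)–R(3,3)≠ R(2,6)–R(3,6)=  → 3/6 unlike.
Row 3: R(3,2)–R(3,3)= R(3,2)–B(4,2)≠ R(3,3)–B(3,4)≠ R(3,3)–B(4,3)≠ B(3,4)–R(3,5)≠ R(3,5)–R(3,6)= R(3,5)–B(4,5)≠ R(3,6)–R(4,6)=  → 5/8 unlike.
Row 4: B(4,0)–B(4,1)= B(4,0)–R(5,0)≠ B(4,1)–B(4,2)= B(4,1)–B(5,1)= B(4,2)–B(4,3)= B(4,2)–B(5,2)= B(4,3)–B(5,3)= B(4,5)–R(4,6)≠ B(4,5)–R(5,5)≠ R(4,6)–B(5,6)≠  → 4/10 unlike.
Row 5: R(5,0)–B(5,1)≠ B(5,1)–B(5,2)= B(5,2)–B(5,3)= B(5,3)–R(5,4)≠ R(5,4)–R(5,5)= R(5,5)–B(5,6)≠  → 3/6 unlike.
Total adjacent occupied pairs: 52; unlike-type pairs: 30.

30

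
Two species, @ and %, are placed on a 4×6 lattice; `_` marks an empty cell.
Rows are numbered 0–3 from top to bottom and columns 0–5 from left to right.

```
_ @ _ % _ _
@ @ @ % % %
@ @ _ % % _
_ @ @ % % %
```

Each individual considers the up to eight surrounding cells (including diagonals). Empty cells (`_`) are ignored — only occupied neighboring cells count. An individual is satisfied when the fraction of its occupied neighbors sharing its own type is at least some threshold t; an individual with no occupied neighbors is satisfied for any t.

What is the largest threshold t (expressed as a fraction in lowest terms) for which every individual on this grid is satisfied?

1/2

Row 0: (0,1)@ 3/3 · (0,3)% 2/3
Row 1: (1,0)@ 4/4 · (1,1)@ 5/5 · (1,2)@ 3/6 · (1,3)% 4/5 · (1,4)% 5/5 · (1,5)% 2/2
Row 2: (2,0)@ 4/4 · (2,1)@ 6/6 · (2,3)% 5/7 · (2,4)% 7/7
Row 3: (3,1)@ 3/3 · (3,2)@ 2/4 · (3,3)% 3/4 · (3,4)% 4/4 · (3,5)% 2/2
The smallest same-type fraction is 3/6 at (1,2), which reduces to 1/2. Any threshold above that leaves this individual unsatisfied.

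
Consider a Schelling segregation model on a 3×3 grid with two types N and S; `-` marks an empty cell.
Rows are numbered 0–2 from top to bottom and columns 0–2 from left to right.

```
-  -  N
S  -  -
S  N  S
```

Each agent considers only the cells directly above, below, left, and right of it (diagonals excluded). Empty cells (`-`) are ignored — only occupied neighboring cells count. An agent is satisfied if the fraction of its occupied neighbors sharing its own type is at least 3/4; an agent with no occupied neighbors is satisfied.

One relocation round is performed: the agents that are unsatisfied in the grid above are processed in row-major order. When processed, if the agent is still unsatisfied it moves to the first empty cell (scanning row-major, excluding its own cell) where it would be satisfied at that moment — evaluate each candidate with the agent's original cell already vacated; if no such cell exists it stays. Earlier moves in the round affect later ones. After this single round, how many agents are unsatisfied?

2

Initially unsatisfied (in order): (2,0), (2,1), (2,2).
  (2,0) → (0,0).
  (2,1): no empty cell satisfies it; stays.
  (2,2): no empty cell satisfies it; stays.
Resulting grid:
S - N
S - -
- N S
Unsatisfied now: (2,1), (2,2).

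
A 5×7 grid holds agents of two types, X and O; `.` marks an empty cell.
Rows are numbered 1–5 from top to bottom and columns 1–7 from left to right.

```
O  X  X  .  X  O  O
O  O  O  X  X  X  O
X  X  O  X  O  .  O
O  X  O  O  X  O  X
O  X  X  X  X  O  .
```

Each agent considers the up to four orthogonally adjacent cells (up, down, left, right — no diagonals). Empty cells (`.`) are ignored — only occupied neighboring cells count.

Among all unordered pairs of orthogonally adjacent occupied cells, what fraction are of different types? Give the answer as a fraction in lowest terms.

Scan each occupied cell's neighbors to the right and below so each pair is counted once.
Row 1: O(1,1)–X(1,2)≠ O(1,1)–O(2,1)= X(1,2)–X(1,3)= X(1,2)–O(2,2)≠ X(1,3)–O(2,3)≠ X(1,5)–O(1,6)≠ X(1,5)–X(2,5)= O(1,6)–O(1,7)= O(1,6)–X(2,6)≠ O(1,7)–O(2,7)=  → 5/10 unlike.
Row 2: O(2,1)–O(2,2)= O(2,1)–X(3,1)≠ O(2,2)–O(2,3)= O(2,2)–X(3,2)≠ O(2,3)–X(2,4)≠ O(2,3)–O(3,3)= X(2,4)–X(2,5)= X(2,4)–X(3,4)= X(2,5)–X(2,6)= X(2,5)–O(3,5)≠ X(2,6)–O(2,7)≠ O(2,7)–O(3,7)=  → 5/12 unlike.
Row 3: X(3,1)–X(3,2)= X(3,1)–O(4,1)≠ X(3,2)–O(3,3)≠ X(3,2)–X(4,2)= O(3,3)–X(3,4)≠ O(3,3)–O(4,3)= X(3,4)–O(3,5)≠ X(3,4)–O(4,4)≠ O(3,5)–X(4,5)≠ O(3,7)–X(4,7)≠  → 7/10 unlike.
Row 4: O(4,1)–X(4,2)≠ O(4,1)–O(5,1)= X(4,2)–O(4,3)≠ X(4,2)–X(5,2)= O(4,3)–O(4,4)= O(4,3)–X(5,3)≠ O(4,4)–X(4,5)≠ O(4,4)–X(5,4)≠ X(4,5)–O(4,6)≠ X(4,5)–X(5,5)= O(4,6)–X(4,7)≠ O(4,6)–O(5,6)=  → 7/12 unlike.
Row 5: O(5,1)–X(5,2)≠ X(5,2)–X(5,3)= X(5,3)–X(5,4)= X(5,4)–X(5,5)= X(5,5)–O(5,6)≠  → 2/5 unlike.
Total adjacent occupied pairs: 49; unlike-type pairs: 26.
26/49 is already in lowest terms.

26/49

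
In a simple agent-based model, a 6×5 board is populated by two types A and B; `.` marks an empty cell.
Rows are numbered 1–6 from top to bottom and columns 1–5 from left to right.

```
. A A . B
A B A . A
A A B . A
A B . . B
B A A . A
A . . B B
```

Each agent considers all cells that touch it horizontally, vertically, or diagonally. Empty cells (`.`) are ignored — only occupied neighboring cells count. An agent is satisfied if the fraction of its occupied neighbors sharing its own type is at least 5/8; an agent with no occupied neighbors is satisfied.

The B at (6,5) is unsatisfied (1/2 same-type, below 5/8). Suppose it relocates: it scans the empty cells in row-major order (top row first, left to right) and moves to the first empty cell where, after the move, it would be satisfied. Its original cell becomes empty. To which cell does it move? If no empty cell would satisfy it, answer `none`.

none

Vacating (6,5). Empty cells in order:
  (1,1): 1/3 same-type → still unsatisfied.
  (1,4): 1/4 same-type → still unsatisfied.
  (2,4): 2/6 same-type → still unsatisfied.
  (3,4): 2/5 same-type → still unsatisfied.
  (4,3): 2/5 same-type → still unsatisfied.
  (4,4): 2/5 same-type → still unsatisfied.
  (5,4): 2/4 same-type → still unsatisfied.
  (6,2): 1/4 same-type → still unsatisfied.
  (6,3): 1/3 same-type → still unsatisfied.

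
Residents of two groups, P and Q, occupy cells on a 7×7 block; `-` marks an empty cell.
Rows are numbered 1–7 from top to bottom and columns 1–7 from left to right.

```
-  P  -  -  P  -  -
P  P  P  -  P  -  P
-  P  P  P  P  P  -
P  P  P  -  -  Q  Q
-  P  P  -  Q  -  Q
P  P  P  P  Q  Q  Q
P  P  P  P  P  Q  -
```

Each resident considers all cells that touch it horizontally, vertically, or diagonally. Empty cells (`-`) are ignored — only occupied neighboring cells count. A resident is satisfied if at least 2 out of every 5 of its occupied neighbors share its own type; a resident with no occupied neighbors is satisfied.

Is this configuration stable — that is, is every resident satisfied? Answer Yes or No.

(1,2)P 3/3 ✓
(1,5)P 1/1 ✓
(2,1)P 3/3 ✓
(2,2)P 5/5 ✓
(2,3)P 5/5 ✓
(2,5)P 4/4 ✓
(2,7)P 1/1 ✓
(3,2)P 7/7 ✓
(3,3)P 6/6 ✓
(3,4)P 5/5 ✓
(3,5)P 3/4 ✓
(3,6)P 3/5 ✓
(4,1)P 3/3 ✓
(4,2)P 6/6 ✓
(4,3)P 6/6 ✓
(4,6)Q 3/5 ✓
(4,7)Q 2/3 ✓
(5,2)P 7/7 ✓
(5,3)P 6/6 ✓
(5,5)Q 3/4 ✓
(5,7)Q 4/4 ✓
(6,1)P 4/4 ✓
(6,2)P 7/7 ✓
(6,3)P 7/7 ✓
(6,4)P 5/7 ✓
(6,5)Q 3/6 ✓
(6,6)Q 5/6 ✓
(6,7)Q 3/3 ✓
(7,1)P 3/3 ✓
(7,2)P 5/5 ✓
(7,3)P 5/5 ✓
(7,4)P 4/5 ✓
(7,5)P 2/5 ✓
(7,6)Q 3/4 ✓
All meet the threshold, so the configuration is stable.

Yes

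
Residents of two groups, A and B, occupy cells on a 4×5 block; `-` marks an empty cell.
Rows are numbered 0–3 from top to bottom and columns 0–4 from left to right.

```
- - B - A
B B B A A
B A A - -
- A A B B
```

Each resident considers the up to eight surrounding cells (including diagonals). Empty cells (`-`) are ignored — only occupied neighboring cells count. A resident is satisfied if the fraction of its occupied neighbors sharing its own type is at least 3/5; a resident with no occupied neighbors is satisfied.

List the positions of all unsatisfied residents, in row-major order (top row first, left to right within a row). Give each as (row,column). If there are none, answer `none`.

(1,2), (2,0), (2,1), (2,2), (3,3)

Row 0: (0,2)B 2/3 satisfied · (0,4)A 2/2 satisfied
Row 1: (1,0)B 2/3 satisfied · (1,1)B 4/6 satisfied · (1,2)B 2/5 not · (1,3)A 3/5 satisfied · (1,4)A 2/2 satisfied
Row 2: (2,0)B 2/4 not · (2,1)A 3/7 not · (2,2)A 4/7 not
Row 3: (3,1)A 3/4 satisfied · (3,2)A 3/4 satisfied · (3,3)B 1/3 not · (3,4)B 1/1 satisfied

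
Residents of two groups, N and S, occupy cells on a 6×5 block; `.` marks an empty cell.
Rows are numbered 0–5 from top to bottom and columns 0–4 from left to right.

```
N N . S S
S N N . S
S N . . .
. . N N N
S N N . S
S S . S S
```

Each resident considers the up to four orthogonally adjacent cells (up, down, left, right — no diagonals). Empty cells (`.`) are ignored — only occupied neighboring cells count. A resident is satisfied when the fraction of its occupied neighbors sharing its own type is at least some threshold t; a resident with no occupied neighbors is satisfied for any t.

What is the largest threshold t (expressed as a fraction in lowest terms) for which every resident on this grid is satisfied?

(0,0)N 1/2
(0,1)N 2/2
(0,3)S 1/1
(0,4)S 2/2
(1,0)S 1/3
(1,1)N 3/4
(1,2)N 1/1
(1,4)S 1/1
(2,0)S 1/2
(2,1)N 1/2
(3,2)N 2/2
(3,3)N 2/2
(3,4)N 1/2
(4,0)S 1/2
(4,1)N 1/3
(4,2)N 2/2
(4,4)S 1/2
(5,0)S 2/2
(5,1)S 1/2
(5,3)S 1/1
(5,4)S 2/2
The smallest same-type fraction is 1/3 at (1,0), which reduces to 1/3. Any threshold above that leaves this resident unsatisfied.

1/3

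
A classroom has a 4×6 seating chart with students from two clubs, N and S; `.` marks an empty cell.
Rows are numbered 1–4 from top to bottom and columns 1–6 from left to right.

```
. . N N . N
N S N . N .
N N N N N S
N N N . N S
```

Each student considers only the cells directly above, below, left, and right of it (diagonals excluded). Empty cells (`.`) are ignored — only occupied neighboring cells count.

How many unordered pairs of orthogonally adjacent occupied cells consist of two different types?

Scan each occupied cell's neighbors to the right and below so each pair is counted once.
Row 1: N(1,3)–N(1,4)= N(1,3)–N(2,3)=  → 0/2 unlike.
Row 2: N(2,1)–S(2,2)≠ N(2,1)–N(3,1)= S(2,2)–N(2,3)≠ S(2,2)–N(3,2)≠ N(2,3)–N(3,3)= N(2,5)–N(3,5)=  → 3/6 unlike.
Row 3: N(3,1)–N(3,2)= N(3,1)–N(4,1)= N(3,2)–N(3,3)= N(3,2)–N(4,2)= N(3,3)–N(3,4)= N(3,3)–N(4,3)= N(3,4)–N(3,5)= N(3,5)–S(3,6)≠ N(3,5)–N(4,5)= S(3,6)–S(4,6)=  → 1/10 unlike.
Row 4: N(4,1)–N(4,2)= N(4,2)–N(4,3)= N(4,5)–S(4,6)≠  → 1/3 unlike.
Total adjacent occupied pairs: 21; unlike-type pairs: 5.

5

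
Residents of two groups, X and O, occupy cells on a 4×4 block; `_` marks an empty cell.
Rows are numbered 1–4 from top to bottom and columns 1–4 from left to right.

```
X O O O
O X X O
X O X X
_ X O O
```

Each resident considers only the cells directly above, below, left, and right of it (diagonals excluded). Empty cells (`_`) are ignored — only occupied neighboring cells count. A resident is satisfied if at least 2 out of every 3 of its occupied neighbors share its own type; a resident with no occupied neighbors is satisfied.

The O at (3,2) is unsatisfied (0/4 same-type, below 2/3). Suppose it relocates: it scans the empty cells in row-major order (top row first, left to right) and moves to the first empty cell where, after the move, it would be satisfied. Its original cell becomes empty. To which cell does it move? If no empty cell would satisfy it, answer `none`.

none

Vacating (3,2). Empty cells in order:
  (4,1): 0/2 same-type → still unsatisfied.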